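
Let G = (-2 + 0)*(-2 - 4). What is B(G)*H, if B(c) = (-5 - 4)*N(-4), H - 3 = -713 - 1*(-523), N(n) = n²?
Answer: 26928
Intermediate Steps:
H = -187 (H = 3 + (-713 - 1*(-523)) = 3 + (-713 + 523) = 3 - 190 = -187)
G = 12 (G = -2*(-6) = 12)
B(c) = -144 (B(c) = (-5 - 4)*(-4)² = -9*16 = -144)
B(G)*H = -144*(-187) = 26928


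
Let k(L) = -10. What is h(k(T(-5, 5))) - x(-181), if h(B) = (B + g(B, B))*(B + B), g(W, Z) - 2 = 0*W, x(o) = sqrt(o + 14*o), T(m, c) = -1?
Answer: 160 - I*sqrt(2715) ≈ 160.0 - 52.106*I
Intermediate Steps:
x(o) = sqrt(15)*sqrt(o) (x(o) = sqrt(15*o) = sqrt(15)*sqrt(o))
g(W, Z) = 2 (g(W, Z) = 2 + 0*W = 2 + 0 = 2)
h(B) = 2*B*(2 + B) (h(B) = (B + 2)*(B + B) = (2 + B)*(2*B) = 2*B*(2 + B))
h(k(T(-5, 5))) - x(-181) = 2*(-10)*(2 - 10) - sqrt(15)*sqrt(-181) = 2*(-10)*(-8) - sqrt(15)*I*sqrt(181) = 160 - I*sqrt(2715)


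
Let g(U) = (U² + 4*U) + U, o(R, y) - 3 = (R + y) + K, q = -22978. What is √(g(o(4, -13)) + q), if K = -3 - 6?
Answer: 2*I*√5707 ≈ 151.09*I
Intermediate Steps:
K = -9
o(R, y) = -6 + R + y (o(R, y) = 3 + ((R + y) - 9) = 3 + (-9 + R + y) = -6 + R + y)
g(U) = U² + 5*U
√(g(o(4, -13)) + q) = √((-6 + 4 - 13)*(5 + (-6 + 4 - 13)) - 22978) = √(-15*(5 - 15) - 22978) = √(-15*(-10) - 22978) = √(150 - 22978) = √(-22828) = 2*I*√5707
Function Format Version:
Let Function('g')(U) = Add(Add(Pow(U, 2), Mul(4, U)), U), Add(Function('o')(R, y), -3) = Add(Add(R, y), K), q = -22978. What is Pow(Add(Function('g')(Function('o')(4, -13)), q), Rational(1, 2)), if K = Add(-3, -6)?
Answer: Mul(2, I, Pow(5707, Rational(1, 2))) ≈ Mul(151.09, I)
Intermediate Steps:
K = -9
Function('o')(R, y) = Add(-6, R, y) (Function('o')(R, y) = Add(3, Add(Add(R, y), -9)) = Add(3, Add(-9, R, y)) = Add(-6, R, y))
Function('g')(U) = Add(Pow(U, 2), Mul(5, U))
Pow(Add(Function('g')(Function('o')(4, -13)), q), Rational(1, 2)) = Pow(Add(Mul(Add(-6, 4, -13), Add(5, Add(-6, 4, -13))), -22978), Rational(1, 2)) = Pow(Add(Mul(-15, Add(5, -15)), -22978), Rational(1, 2)) = Pow(Add(Mul(-15, -10), -22978), Rational(1, 2)) = Pow(Add(150, -22978), Rational(1, 2)) = Pow(-22828, Rational(1, 2)) = Mul(2, I, Pow(5707, Rational(1, 2)))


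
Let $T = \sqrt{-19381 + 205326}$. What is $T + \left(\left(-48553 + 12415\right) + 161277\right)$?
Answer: $125139 + \sqrt{185945} \approx 1.2557 \cdot 10^{5}$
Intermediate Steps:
$T = \sqrt{185945} \approx 431.21$
$T + \left(\left(-48553 + 12415\right) + 161277\right) = \sqrt{185945} + \left(\left(-48553 + 12415\right) + 161277\right) = \sqrt{185945} + \left(-36138 + 161277\right) = \sqrt{185945} + 125139 = 125139 + \sqrt{185945}$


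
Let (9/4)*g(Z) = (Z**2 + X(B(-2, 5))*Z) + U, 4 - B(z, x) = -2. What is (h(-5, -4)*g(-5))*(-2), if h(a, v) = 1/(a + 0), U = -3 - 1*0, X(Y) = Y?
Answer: -64/45 ≈ -1.4222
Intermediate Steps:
B(z, x) = 6 (B(z, x) = 4 - 1*(-2) = 4 + 2 = 6)
U = -3 (U = -3 + 0 = -3)
h(a, v) = 1/a
g(Z) = -4/3 + 4*Z**2/9 + 8*Z/3 (g(Z) = 4*((Z**2 + 6*Z) - 3)/9 = 4*(-3 + Z**2 + 6*Z)/9 = -4/3 + 4*Z**2/9 + 8*Z/3)
(h(-5, -4)*g(-5))*(-2) = ((-4/3 + (4/9)*(-5)**2 + (8/3)*(-5))/(-5))*(-2) = -(-4/3 + (4/9)*25 - 40/3)/5*(-2) = -(-4/3 + 100/9 - 40/3)/5*(-2) = -1/5*(-32/9)*(-2) = (32/45)*(-2) = -64/45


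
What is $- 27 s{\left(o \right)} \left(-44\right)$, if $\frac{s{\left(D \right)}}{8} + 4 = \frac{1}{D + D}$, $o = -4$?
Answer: $-39204$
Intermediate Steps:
$s{\left(D \right)} = -32 + \frac{4}{D}$ ($s{\left(D \right)} = -32 + \frac{8}{D + D} = -32 + \frac{8}{2 D} = -32 + 8 \frac{1}{2 D} = -32 + \frac{4}{D}$)
$- 27 s{\left(o \right)} \left(-44\right) = - 27 \left(-32 + \frac{4}{-4}\right) \left(-44\right) = - 27 \left(-32 + 4 \left(- \frac{1}{4}\right)\right) \left(-44\right) = - 27 \left(-32 - 1\right) \left(-44\right) = \left(-27\right) \left(-33\right) \left(-44\right) = 891 \left(-44\right) = -39204$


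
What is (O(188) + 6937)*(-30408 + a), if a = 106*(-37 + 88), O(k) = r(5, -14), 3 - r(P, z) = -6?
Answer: -173663892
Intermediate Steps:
r(P, z) = 9 (r(P, z) = 3 - 1*(-6) = 3 + 6 = 9)
O(k) = 9
a = 5406 (a = 106*51 = 5406)
(O(188) + 6937)*(-30408 + a) = (9 + 6937)*(-30408 + 5406) = 6946*(-25002) = -173663892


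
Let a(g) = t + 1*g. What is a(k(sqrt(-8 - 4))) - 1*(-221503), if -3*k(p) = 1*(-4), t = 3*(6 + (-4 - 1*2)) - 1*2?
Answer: 664507/3 ≈ 2.2150e+5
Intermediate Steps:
t = -2 (t = 3*(6 + (-4 - 2)) - 2 = 3*(6 - 6) - 2 = 3*0 - 2 = 0 - 2 = -2)
k(p) = 4/3 (k(p) = -(-4)/3 = -1/3*(-4) = 4/3)
a(g) = -2 + g (a(g) = -2 + 1*g = -2 + g)
a(k(sqrt(-8 - 4))) - 1*(-221503) = (-2 + 4/3) - 1*(-221503) = -2/3 + 221503 = 664507/3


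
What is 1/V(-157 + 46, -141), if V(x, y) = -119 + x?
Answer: -1/230 ≈ -0.0043478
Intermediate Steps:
1/V(-157 + 46, -141) = 1/(-119 + (-157 + 46)) = 1/(-119 - 111) = 1/(-230) = -1/230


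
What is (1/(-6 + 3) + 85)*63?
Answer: 5334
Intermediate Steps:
(1/(-6 + 3) + 85)*63 = (1/(-3) + 85)*63 = (-⅓ + 85)*63 = (254/3)*63 = 5334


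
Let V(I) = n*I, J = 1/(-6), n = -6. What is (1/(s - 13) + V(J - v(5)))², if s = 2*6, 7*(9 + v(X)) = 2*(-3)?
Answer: 171396/49 ≈ 3497.9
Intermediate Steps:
v(X) = -69/7 (v(X) = -9 + (2*(-3))/7 = -9 + (⅐)*(-6) = -9 - 6/7 = -69/7)
J = -⅙ ≈ -0.16667
s = 12
V(I) = -6*I
(1/(s - 13) + V(J - v(5)))² = (1/(12 - 13) - 6*(-⅙ - 1*(-69/7)))² = (1/(-1) - 6*(-⅙ + 69/7))² = (-1 - 6*407/42)² = (-1 - 407/7)² = (-414/7)² = 171396/49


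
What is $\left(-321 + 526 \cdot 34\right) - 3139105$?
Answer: $-3121542$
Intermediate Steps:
$\left(-321 + 526 \cdot 34\right) - 3139105 = \left(-321 + 17884\right) - 3139105 = 17563 - 3139105 = -3121542$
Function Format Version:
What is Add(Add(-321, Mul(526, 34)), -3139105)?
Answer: -3121542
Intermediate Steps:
Add(Add(-321, Mul(526, 34)), -3139105) = Add(Add(-321, 17884), -3139105) = Add(17563, -3139105) = -3121542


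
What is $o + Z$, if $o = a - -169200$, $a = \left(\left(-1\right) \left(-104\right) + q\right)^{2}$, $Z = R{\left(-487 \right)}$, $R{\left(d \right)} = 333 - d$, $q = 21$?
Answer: $185645$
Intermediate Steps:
$Z = 820$ ($Z = 333 - -487 = 333 + 487 = 820$)
$a = 15625$ ($a = \left(\left(-1\right) \left(-104\right) + 21\right)^{2} = \left(104 + 21\right)^{2} = 125^{2} = 15625$)
$o = 184825$ ($o = 15625 - -169200 = 15625 + 169200 = 184825$)
$o + Z = 184825 + 820 = 185645$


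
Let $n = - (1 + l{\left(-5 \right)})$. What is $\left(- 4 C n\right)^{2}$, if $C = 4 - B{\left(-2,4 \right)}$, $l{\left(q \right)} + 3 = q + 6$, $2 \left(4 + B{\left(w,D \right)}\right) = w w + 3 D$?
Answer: $0$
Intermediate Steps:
$B{\left(w,D \right)} = -4 + \frac{w^{2}}{2} + \frac{3 D}{2}$ ($B{\left(w,D \right)} = -4 + \frac{w w + 3 D}{2} = -4 + \frac{w^{2} + 3 D}{2} = -4 + \left(\frac{w^{2}}{2} + \frac{3 D}{2}\right) = -4 + \frac{w^{2}}{2} + \frac{3 D}{2}$)
$l{\left(q \right)} = 3 + q$ ($l{\left(q \right)} = -3 + \left(q + 6\right) = -3 + \left(6 + q\right) = 3 + q$)
$n = 1$ ($n = - (1 + \left(3 - 5\right)) = - (1 - 2) = \left(-1\right) \left(-1\right) = 1$)
$C = 0$ ($C = 4 - \left(-4 + \frac{\left(-2\right)^{2}}{2} + \frac{3}{2} \cdot 4\right) = 4 - \left(-4 + \frac{1}{2} \cdot 4 + 6\right) = 4 - \left(-4 + 2 + 6\right) = 4 - 4 = 0$)
$\left(- 4 C n\right)^{2} = \left(\left(-4\right) 0 \cdot 1\right)^{2} = \left(0 \cdot 1\right)^{2} = 0^{2} = 0$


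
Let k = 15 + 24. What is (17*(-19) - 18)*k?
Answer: -13299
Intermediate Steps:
k = 39
(17*(-19) - 18)*k = (17*(-19) - 18)*39 = (-323 - 18)*39 = -341*39 = -13299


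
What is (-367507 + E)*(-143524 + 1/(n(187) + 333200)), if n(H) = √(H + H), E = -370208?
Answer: 345735687568750108740/3265359989 + 43395*√374/6530719978 ≈ 1.0588e+11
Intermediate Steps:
n(H) = √2*√H (n(H) = √(2*H) = √2*√H)
(-367507 + E)*(-143524 + 1/(n(187) + 333200)) = (-367507 - 370208)*(-143524 + 1/(√2*√187 + 333200)) = -737715*(-143524 + 1/(√374 + 333200)) = -737715*(-143524 + 1/(333200 + √374)) = 105879807660 - 737715/(333200 + √374)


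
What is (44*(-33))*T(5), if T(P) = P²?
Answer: -36300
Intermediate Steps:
(44*(-33))*T(5) = (44*(-33))*5² = -1452*25 = -36300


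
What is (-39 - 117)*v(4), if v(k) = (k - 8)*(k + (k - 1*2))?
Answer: 3744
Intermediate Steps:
v(k) = (-8 + k)*(-2 + 2*k) (v(k) = (-8 + k)*(k + (k - 2)) = (-8 + k)*(k + (-2 + k)) = (-8 + k)*(-2 + 2*k))
(-39 - 117)*v(4) = (-39 - 117)*(16 - 18*4 + 2*4**2) = -156*(16 - 72 + 2*16) = -156*(16 - 72 + 32) = -156*(-24) = 3744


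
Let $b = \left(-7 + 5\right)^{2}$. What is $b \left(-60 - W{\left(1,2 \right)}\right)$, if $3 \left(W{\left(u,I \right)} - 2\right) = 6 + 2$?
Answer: $- \frac{776}{3} \approx -258.67$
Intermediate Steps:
$W{\left(u,I \right)} = \frac{14}{3}$ ($W{\left(u,I \right)} = 2 + \frac{6 + 2}{3} = 2 + \frac{1}{3} \cdot 8 = 2 + \frac{8}{3} = \frac{14}{3}$)
$b = 4$ ($b = \left(-2\right)^{2} = 4$)
$b \left(-60 - W{\left(1,2 \right)}\right) = 4 \left(-60 - \frac{14}{3}\right) = 4 \left(- \frac{194}{3}\right) = - \frac{776}{3}$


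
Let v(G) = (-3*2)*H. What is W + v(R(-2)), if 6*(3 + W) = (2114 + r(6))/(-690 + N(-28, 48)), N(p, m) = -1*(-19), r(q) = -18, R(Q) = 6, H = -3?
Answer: 29147/2013 ≈ 14.479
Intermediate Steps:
N(p, m) = 19
v(G) = 18 (v(G) = -3*2*(-3) = -6*(-3) = 18)
W = -7087/2013 (W = -3 + ((2114 - 18)/(-690 + 19))/6 = -3 + (2096/(-671))/6 = -3 + (2096*(-1/671))/6 = -3 + (⅙)*(-2096/671) = -3 - 1048/2013 = -7087/2013 ≈ -3.5206)
W + v(R(-2)) = -7087/2013 + 18 = 29147/2013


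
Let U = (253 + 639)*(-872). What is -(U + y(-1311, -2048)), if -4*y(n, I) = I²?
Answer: 1826400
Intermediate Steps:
y(n, I) = -I²/4
U = -777824 (U = 892*(-872) = -777824)
-(U + y(-1311, -2048)) = -(-777824 - ¼*(-2048)²) = -(-777824 - ¼*4194304) = -(-777824 - 1048576) = -1*(-1826400) = 1826400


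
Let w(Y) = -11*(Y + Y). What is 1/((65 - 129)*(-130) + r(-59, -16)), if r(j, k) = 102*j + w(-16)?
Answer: 1/2654 ≈ 0.00037679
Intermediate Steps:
w(Y) = -22*Y
r(j, k) = 352 + 102*j (r(j, k) = 102*j - 22*(-16) = 102*j + 352 = 352 + 102*j)
1/((65 - 129)*(-130) + r(-59, -16)) = 1/((65 - 129)*(-130) + (352 + 102*(-59))) = 1/(-64*(-130) + (352 - 6018)) = 1/(8320 - 5666) = 1/2654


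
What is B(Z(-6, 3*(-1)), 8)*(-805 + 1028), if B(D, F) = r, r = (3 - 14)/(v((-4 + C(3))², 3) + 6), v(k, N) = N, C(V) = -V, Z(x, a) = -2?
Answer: -2453/9 ≈ -272.56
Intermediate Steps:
r = -11/9 (r = (3 - 14)/(3 + 6) = -11/9 ≈ -1.2222)
B(D, F) = -11/9
B(Z(-6, 3*(-1)), 8)*(-805 + 1028) = -11*(-805 + 1028)/9 = -11/9*223 = -2453/9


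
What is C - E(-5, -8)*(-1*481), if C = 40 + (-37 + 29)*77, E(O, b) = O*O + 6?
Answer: 14335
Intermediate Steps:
E(O, b) = 6 + O² (E(O, b) = O² + 6 = 6 + O²)
C = -576 (C = 40 - 8*77 = 40 - 616 = -576)
C - E(-5, -8)*(-1*481) = -576 - (6 + (-5)²)*(-1*481) = -576 - (6 + 25)*(-481) = -576 - 31*(-481) = -576 - 1*(-14911) = -576 + 14911 = 14335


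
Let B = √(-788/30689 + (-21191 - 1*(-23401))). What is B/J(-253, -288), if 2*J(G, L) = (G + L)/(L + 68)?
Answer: 440*√2081386350478/16602749 ≈ 38.234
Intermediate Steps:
J(G, L) = (G + L)/(2*(68 + L)) (J(G, L) = ((G + L)/(L + 68))/2 = ((G + L)/(68 + L))/2 = (G + L)/(2*(68 + L)))
B = √2081386350478/30689 (B = √(-788*1/30689 + (-21191 + 23401)) = √(-788/30689 + 2210) = √(67821902/30689) = √2081386350478/30689 ≈ 47.010)
B/J(-253, -288) = (√2081386350478/30689)/(((-253 - 288)/(2*(68 - 288)))) = (√2081386350478/30689)/(((½)*(-541)/(-220))) = (√2081386350478/30689)/(((½)*(-1/220)*(-541))) = (√2081386350478/30689)/(541/440) = (√2081386350478/30689)*(440/541) = 440*√2081386350478/16602749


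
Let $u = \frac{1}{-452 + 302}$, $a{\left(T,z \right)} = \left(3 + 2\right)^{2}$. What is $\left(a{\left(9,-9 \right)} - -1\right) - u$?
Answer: $\frac{3901}{150} \approx 26.007$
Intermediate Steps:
$a{\left(T,z \right)} = 25$ ($a{\left(T,z \right)} = 5^{2} = 25$)
$u = - \frac{1}{150}$ ($u = \frac{1}{-150} = - \frac{1}{150} \approx -0.0066667$)
$\left(a{\left(9,-9 \right)} - -1\right) - u = \left(25 - -1\right) - - \frac{1}{150} = \left(25 + 1\right) + \frac{1}{150} = 26 + \frac{1}{150} = \frac{3901}{150}$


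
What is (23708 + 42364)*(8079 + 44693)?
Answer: 3486751584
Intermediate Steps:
(23708 + 42364)*(8079 + 44693) = 66072*52772 = 3486751584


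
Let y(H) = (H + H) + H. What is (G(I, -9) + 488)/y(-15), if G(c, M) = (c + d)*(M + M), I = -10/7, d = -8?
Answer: -4604/315 ≈ -14.616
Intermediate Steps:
I = -10/7 (I = -10*1/7 = -10/7 ≈ -1.4286)
y(H) = 3*H (y(H) = 2*H + H = 3*H)
G(c, M) = 2*M*(-8 + c) (G(c, M) = (c - 8)*(M + M) = (-8 + c)*(2*M) = 2*M*(-8 + c))
(G(I, -9) + 488)/y(-15) = (2*(-9)*(-8 - 10/7) + 488)/((3*(-15))) = (2*(-9)*(-66/7) + 488)/(-45) = (1188/7 + 488)*(-1/45) = (4604/7)*(-1/45) = -4604/315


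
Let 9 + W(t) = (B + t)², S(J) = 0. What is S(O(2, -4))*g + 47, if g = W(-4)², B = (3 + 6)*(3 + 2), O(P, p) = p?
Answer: 47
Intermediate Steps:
B = 45 (B = 9*5 = 45)
W(t) = -9 + (45 + t)²
g = 2795584 (g = (-9 + (45 - 4)²)² = (-9 + 41²)² = (-9 + 1681)² = 1672² = 2795584)
S(O(2, -4))*g + 47 = 0*2795584 + 47 = 0 + 47 = 47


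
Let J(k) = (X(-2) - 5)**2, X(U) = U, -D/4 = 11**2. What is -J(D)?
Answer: -49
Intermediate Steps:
D = -484 (D = -4*11**2 = -4*121 = -484)
J(k) = 49 (J(k) = (-2 - 5)**2 = (-7)**2 = 49)
-J(D) = -1*49 = -49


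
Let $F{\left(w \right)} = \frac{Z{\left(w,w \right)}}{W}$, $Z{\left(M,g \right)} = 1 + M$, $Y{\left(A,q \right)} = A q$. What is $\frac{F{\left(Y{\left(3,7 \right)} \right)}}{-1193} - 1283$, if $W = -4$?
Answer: $- \frac{3061227}{2386} \approx -1283.0$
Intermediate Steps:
$F{\left(w \right)} = - \frac{1}{4} - \frac{w}{4}$ ($F{\left(w \right)} = \frac{1 + w}{-4} = \left(1 + w\right) \left(- \frac{1}{4}\right) = - \frac{1}{4} - \frac{w}{4}$)
$\frac{F{\left(Y{\left(3,7 \right)} \right)}}{-1193} - 1283 = \frac{- \frac{1}{4} - \frac{3 \cdot 7}{4}}{-1193} - 1283 = \left(- \frac{1}{4} - \frac{21}{4}\right) \left(- \frac{1}{1193}\right) - 1283 = \left(- \frac{11}{2}\right) \left(- \frac{1}{1193}\right) - 1283 = \frac{11}{2386} - 1283 = - \frac{3061227}{2386}$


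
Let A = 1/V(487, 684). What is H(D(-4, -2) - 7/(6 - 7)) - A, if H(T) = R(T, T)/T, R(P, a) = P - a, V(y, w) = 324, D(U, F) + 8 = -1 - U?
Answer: -1/324 ≈ -0.0030864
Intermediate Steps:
D(U, F) = -9 - U (D(U, F) = -8 + (-1 - U) = -9 - U)
H(T) = 0 (H(T) = (T - T)/T = 0/T = 0)
A = 1/324 ≈ 0.0030864
H(D(-4, -2) - 7/(6 - 7)) - A = 0 - 1*1/324 = 0 - 1/324 = -1/324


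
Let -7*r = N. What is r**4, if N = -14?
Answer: 16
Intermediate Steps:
r = 2 (r = -1/7*(-14) = 2)
r**4 = 2**4 = 16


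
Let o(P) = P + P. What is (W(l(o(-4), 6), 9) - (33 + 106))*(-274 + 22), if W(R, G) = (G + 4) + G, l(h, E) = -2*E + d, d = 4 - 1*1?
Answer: 29484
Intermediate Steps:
d = 3 (d = 4 - 1 = 3)
o(P) = 2*P
l(h, E) = 3 - 2*E (l(h, E) = -2*E + 3 = 3 - 2*E)
W(R, G) = 4 + 2*G (W(R, G) = (4 + G) + G = 4 + 2*G)
(W(l(o(-4), 6), 9) - (33 + 106))*(-274 + 22) = ((4 + 2*9) - (33 + 106))*(-274 + 22) = ((4 + 18) - 1*139)*(-252) = (22 - 139)*(-252) = -117*(-252) = 29484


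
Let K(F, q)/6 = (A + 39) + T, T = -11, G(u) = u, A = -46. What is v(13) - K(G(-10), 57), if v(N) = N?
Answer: 121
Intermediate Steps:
K(F, q) = -108 (K(F, q) = 6*((-46 + 39) - 11) = 6*(-7 - 11) = 6*(-18) = -108)
v(13) - K(G(-10), 57) = 13 - 1*(-108) = 13 + 108 = 121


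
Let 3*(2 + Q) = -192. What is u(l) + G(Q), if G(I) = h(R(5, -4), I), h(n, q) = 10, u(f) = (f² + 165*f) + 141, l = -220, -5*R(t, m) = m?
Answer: 12251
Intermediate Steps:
R(t, m) = -m/5
u(f) = 141 + f² + 165*f
Q = -66 (Q = -2 + (⅓)*(-192) = -2 - 64 = -66)
G(I) = 10
u(l) + G(Q) = (141 + (-220)² + 165*(-220)) + 10 = (141 + 48400 - 36300) + 10 = 12241 + 10 = 12251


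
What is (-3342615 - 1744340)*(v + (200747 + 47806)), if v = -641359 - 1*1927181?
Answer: 11801669469585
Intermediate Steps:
v = -2568540 (v = -641359 - 1927181 = -2568540)
(-3342615 - 1744340)*(v + (200747 + 47806)) = (-3342615 - 1744340)*(-2568540 + (200747 + 47806)) = -5086955*(-2568540 + 248553) = -5086955*(-2319987) = 11801669469585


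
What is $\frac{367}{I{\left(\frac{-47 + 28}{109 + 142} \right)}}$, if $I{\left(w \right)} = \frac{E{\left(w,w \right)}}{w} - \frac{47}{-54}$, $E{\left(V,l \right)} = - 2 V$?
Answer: $- \frac{19818}{61} \approx -324.89$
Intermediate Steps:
$I{\left(w \right)} = - \frac{61}{54}$ ($I{\left(w \right)} = \frac{\left(-2\right) w}{w} - \frac{47}{-54} = -2 - - \frac{47}{54} = -2 + \frac{47}{54} = - \frac{61}{54}$)
$\frac{367}{I{\left(\frac{-47 + 28}{109 + 142} \right)}} = \frac{367}{- \frac{61}{54}} = 367 \left(- \frac{54}{61}\right) = - \frac{19818}{61}$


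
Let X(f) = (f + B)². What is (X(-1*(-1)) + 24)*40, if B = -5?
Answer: 1600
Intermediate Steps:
X(f) = (-5 + f)² (X(f) = (f - 5)² = (-5 + f)²)
(X(-1*(-1)) + 24)*40 = ((-5 - 1*(-1))² + 24)*40 = ((-5 + 1)² + 24)*40 = ((-4)² + 24)*40 = (16 + 24)*40 = 40*40 = 1600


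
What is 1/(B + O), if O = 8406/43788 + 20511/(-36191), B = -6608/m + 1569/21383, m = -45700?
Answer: -64525189261886450/10117645024549787 ≈ -6.3775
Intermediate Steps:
B = 53250541/244300775 (B = -6608/(-45700) + 1569/21383 = -6608*(-1/45700) + 1569*(1/21383) = 1652/11425 + 1569/21383 = 53250541/244300775 ≈ 0.21797)
O = -98985687/264121918 (O = 8406*(1/43788) + 20511*(-1/36191) = 1401/7298 - 20511/36191 = -98985687/264121918 ≈ -0.37477)
1/(B + O) = 1/(53250541/244300775 - 98985687/264121918) = 1/(-10117645024549787/64525189261886450) = -64525189261886450/10117645024549787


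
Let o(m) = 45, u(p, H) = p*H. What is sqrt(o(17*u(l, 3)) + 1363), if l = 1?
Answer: 8*sqrt(22) ≈ 37.523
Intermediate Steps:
u(p, H) = H*p
sqrt(o(17*u(l, 3)) + 1363) = sqrt(45 + 1363) = sqrt(1408) = 8*sqrt(22)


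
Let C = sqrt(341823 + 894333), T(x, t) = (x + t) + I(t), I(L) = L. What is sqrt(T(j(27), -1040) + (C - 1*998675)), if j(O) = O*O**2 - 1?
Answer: sqrt(-981073 + 2*sqrt(309039)) ≈ 989.93*I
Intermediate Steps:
j(O) = -1 + O**3 (j(O) = O**3 - 1 = -1 + O**3)
T(x, t) = x + 2*t (T(x, t) = (x + t) + t = (t + x) + t = x + 2*t)
C = 2*sqrt(309039) (C = sqrt(1236156) = 2*sqrt(309039) ≈ 1111.8)
sqrt(T(j(27), -1040) + (C - 1*998675)) = sqrt(((-1 + 27**3) + 2*(-1040)) + (2*sqrt(309039) - 1*998675)) = sqrt(((-1 + 19683) - 2080) + (2*sqrt(309039) - 998675)) = sqrt((19682 - 2080) + (-998675 + 2*sqrt(309039))) = sqrt(17602 + (-998675 + 2*sqrt(309039))) = sqrt(-981073 + 2*sqrt(309039))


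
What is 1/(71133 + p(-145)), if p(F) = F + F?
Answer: 1/70843 ≈ 1.4116e-5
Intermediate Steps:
p(F) = 2*F
1/(71133 + p(-145)) = 1/(71133 + 2*(-145)) = 1/(71133 - 290) = 1/70843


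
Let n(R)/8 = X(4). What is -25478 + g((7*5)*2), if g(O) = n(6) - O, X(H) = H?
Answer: -25516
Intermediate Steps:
n(R) = 32 (n(R) = 8*4 = 32)
g(O) = 32 - O
-25478 + g((7*5)*2) = -25478 + (32 - 7*5*2) = -25478 + (32 - 35*2) = -25478 + (32 - 1*70) = -25478 + (32 - 70) = -25478 - 38 = -25516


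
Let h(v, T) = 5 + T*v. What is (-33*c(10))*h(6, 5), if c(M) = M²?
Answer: -115500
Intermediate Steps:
(-33*c(10))*h(6, 5) = (-33*10²)*(5 + 5*6) = (-33*100)*(5 + 30) = -3300*35 = -115500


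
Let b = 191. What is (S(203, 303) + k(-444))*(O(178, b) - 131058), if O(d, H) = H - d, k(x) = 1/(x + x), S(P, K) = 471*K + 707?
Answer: -16689492692155/888 ≈ -1.8794e+10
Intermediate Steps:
S(P, K) = 707 + 471*K
k(x) = 1/(2*x)
(S(203, 303) + k(-444))*(O(178, b) - 131058) = ((707 + 471*303) + (½)/(-444))*((191 - 1*178) - 131058) = ((707 + 142713) + (½)*(-1/444))*((191 - 178) - 131058) = (143420 - 1/888)*(13 - 131058) = (127356959/888)*(-131045) = -16689492692155/888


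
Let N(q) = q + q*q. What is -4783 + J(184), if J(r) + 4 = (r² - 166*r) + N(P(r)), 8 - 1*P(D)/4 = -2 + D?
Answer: 482245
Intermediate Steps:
P(D) = 40 - 4*D (P(D) = 32 - 4*(-2 + D) = 32 + (8 - 4*D) = 40 - 4*D)
N(q) = q + q²
J(r) = -4 + r² - 166*r + (40 - 4*r)*(41 - 4*r) (J(r) = -4 + ((r² - 166*r) + (40 - 4*r)*(1 + (40 - 4*r))) = -4 + ((r² - 166*r) + (40 - 4*r)*(41 - 4*r)) = -4 + (r² - 166*r + (40 - 4*r)*(41 - 4*r)) = -4 + r² - 166*r + (40 - 4*r)*(41 - 4*r))
-4783 + J(184) = -4783 + (1636 - 490*184 + 17*184²) = -4783 + (1636 - 90160 + 17*33856) = -4783 + (1636 - 90160 + 575552) = -4783 + 487028 = 482245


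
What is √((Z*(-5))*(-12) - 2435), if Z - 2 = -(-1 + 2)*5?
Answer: I*√2615 ≈ 51.137*I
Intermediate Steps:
Z = -3 (Z = 2 - (-1 + 2)*5 = 2 - 1*1*5 = 2 - 1*5 = 2 - 5 = -3)
√((Z*(-5))*(-12) - 2435) = √(-3*(-5)*(-12) - 2435) = √(15*(-12) - 2435) = √(-180 - 2435) = √(-2615) = I*√2615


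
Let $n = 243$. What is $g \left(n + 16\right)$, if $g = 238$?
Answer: $61642$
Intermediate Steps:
$g \left(n + 16\right) = 238 \left(243 + 16\right) = 238 \cdot 259 = 61642$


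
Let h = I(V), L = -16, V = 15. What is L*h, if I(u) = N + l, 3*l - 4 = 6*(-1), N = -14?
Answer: 704/3 ≈ 234.67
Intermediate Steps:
l = -⅔ (l = 4/3 + (6*(-1))/3 = 4/3 + (⅓)*(-6) = 4/3 - 2 = -⅔ ≈ -0.66667)
I(u) = -44/3 (I(u) = -14 - ⅔ = -44/3)
h = -44/3 ≈ -14.667
L*h = -16*(-44/3) = 704/3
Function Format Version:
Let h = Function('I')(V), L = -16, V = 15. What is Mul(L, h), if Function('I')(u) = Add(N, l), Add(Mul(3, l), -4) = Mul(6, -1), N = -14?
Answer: Rational(704, 3) ≈ 234.67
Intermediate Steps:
l = Rational(-2, 3) (l = Add(Rational(4, 3), Mul(Rational(1, 3), Mul(6, -1))) = Add(Rational(4, 3), Mul(Rational(1, 3), -6)) = Add(Rational(4, 3), -2) = Rational(-2, 3) ≈ -0.66667)
Function('I')(u) = Rational(-44, 3) (Function('I')(u) = Add(-14, Rational(-2, 3)) = Rational(-44, 3))
h = Rational(-44, 3) ≈ -14.667
Mul(L, h) = Mul(-16, Rational(-44, 3)) = Rational(704, 3)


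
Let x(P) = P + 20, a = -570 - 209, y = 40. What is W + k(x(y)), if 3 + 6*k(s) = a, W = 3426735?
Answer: 10279814/3 ≈ 3.4266e+6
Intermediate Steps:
a = -779
x(P) = 20 + P
k(s) = -391/3 (k(s) = -½ + (⅙)*(-779) = -½ - 779/6 = -391/3)
W + k(x(y)) = 3426735 - 391/3 = 10279814/3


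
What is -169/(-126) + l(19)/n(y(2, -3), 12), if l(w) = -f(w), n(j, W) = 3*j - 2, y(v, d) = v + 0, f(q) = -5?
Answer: 653/252 ≈ 2.5913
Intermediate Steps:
y(v, d) = v
n(j, W) = -2 + 3*j
l(w) = 5 (l(w) = -1*(-5) = 5)
-169/(-126) + l(19)/n(y(2, -3), 12) = -169/(-126) + 5/(-2 + 3*2) = -169*(-1/126) + 5/(-2 + 6) = 169/126 + 5/4 = 653/252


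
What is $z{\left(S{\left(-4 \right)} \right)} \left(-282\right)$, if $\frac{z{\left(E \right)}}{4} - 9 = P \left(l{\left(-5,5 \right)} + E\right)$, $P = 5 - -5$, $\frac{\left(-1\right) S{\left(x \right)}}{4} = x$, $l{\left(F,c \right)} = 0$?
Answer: $-190632$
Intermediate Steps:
$S{\left(x \right)} = - 4 x$
$P = 10$ ($P = 5 + 5 = 10$)
$z{\left(E \right)} = 36 + 40 E$ ($z{\left(E \right)} = 36 + 4 \cdot 10 \left(0 + E\right) = 36 + 4 \cdot 10 E = 36 + 40 E$)
$z{\left(S{\left(-4 \right)} \right)} \left(-282\right) = \left(36 + 40 \left(\left(-4\right) \left(-4\right)\right)\right) \left(-282\right) = \left(36 + 40 \cdot 16\right) \left(-282\right) = \left(36 + 640\right) \left(-282\right) = 676 \left(-282\right) = -190632$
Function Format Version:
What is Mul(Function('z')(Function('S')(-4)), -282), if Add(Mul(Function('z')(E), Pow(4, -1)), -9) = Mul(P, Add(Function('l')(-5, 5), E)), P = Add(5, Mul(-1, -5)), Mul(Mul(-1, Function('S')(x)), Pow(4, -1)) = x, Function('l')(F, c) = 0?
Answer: -190632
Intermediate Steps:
Function('S')(x) = Mul(-4, x)
P = 10 (P = Add(5, 5) = 10)
Function('z')(E) = Add(36, Mul(40, E)) (Function('z')(E) = Add(36, Mul(4, Mul(10, Add(0, E)))) = Add(36, Mul(4, Mul(10, E))) = Add(36, Mul(40, E)))
Mul(Function('z')(Function('S')(-4)), -282) = Mul(Add(36, Mul(40, Mul(-4, -4))), -282) = Mul(Add(36, Mul(40, 16)), -282) = Mul(Add(36, 640), -282) = Mul(676, -282) = -190632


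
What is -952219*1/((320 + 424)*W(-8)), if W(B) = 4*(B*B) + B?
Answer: -952219/184512 ≈ -5.1607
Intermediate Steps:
W(B) = B + 4*B**2 (W(B) = 4*B**2 + B = B + 4*B**2)
-952219*1/((320 + 424)*W(-8)) = -952219*(-1/(8*(1 + 4*(-8))*(320 + 424))) = -952219*(-1/(5952*(1 - 32))) = -952219/(-8*(-31)*744) = -952219/(248*744) = -952219/184512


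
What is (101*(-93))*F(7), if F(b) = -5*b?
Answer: 328755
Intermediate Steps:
(101*(-93))*F(7) = (101*(-93))*(-5*7) = -9393*(-35) = 328755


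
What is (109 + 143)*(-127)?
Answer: -32004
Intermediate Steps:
(109 + 143)*(-127) = 252*(-127) = -32004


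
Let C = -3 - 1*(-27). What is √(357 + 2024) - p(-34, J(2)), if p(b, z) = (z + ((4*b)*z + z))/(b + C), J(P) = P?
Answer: -134/5 + √2381 ≈ 21.995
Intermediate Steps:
C = 24 (C = -3 + 27 = 24)
p(b, z) = (2*z + 4*b*z)/(24 + b) (p(b, z) = (z + ((4*b)*z + z))/(b + 24) = (z + (4*b*z + z))/(24 + b) = (z + (z + 4*b*z))/(24 + b) = (2*z + 4*b*z)/(24 + b))
√(357 + 2024) - p(-34, J(2)) = √(357 + 2024) - 2*2*(1 + 2*(-34))/(24 - 34) = √2381 - 2*2*(1 - 68)/(-10) = √2381 - 2*2*(-1)*(-67)/10 = √2381 - 1*134/5 = √2381 - 134/5 = -134/5 + √2381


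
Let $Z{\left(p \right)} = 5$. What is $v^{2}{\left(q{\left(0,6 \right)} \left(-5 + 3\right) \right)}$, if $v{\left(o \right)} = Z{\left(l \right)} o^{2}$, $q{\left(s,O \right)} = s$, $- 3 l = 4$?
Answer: $0$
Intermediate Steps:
$l = - \frac{4}{3}$ ($l = \left(- \frac{1}{3}\right) 4 = - \frac{4}{3} \approx -1.3333$)
$v{\left(o \right)} = 5 o^{2}$
$v^{2}{\left(q{\left(0,6 \right)} \left(-5 + 3\right) \right)} = \left(5 \left(0 \left(-5 + 3\right)\right)^{2}\right)^{2} = \left(5 \left(0 \left(-2\right)\right)^{2}\right)^{2} = \left(5 \cdot 0^{2}\right)^{2} = \left(5 \cdot 0\right)^{2} = 0^{2} = 0$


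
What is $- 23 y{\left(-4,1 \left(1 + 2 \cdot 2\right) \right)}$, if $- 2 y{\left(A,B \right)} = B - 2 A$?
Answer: $\frac{299}{2} \approx 149.5$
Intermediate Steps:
$y{\left(A,B \right)} = A - \frac{B}{2}$ ($y{\left(A,B \right)} = - \frac{B - 2 A}{2} = A - \frac{B}{2}$)
$- 23 y{\left(-4,1 \left(1 + 2 \cdot 2\right) \right)} = - 23 \left(-4 - \frac{1 \left(1 + 2 \cdot 2\right)}{2}\right) = - 23 \left(-4 - \frac{1 \left(1 + 4\right)}{2}\right) = - 23 \left(-4 - \frac{1 \cdot 5}{2}\right) = - 23 \left(-4 - \frac{5}{2}\right) = \left(-23\right) \left(- \frac{13}{2}\right) = \frac{299}{2}$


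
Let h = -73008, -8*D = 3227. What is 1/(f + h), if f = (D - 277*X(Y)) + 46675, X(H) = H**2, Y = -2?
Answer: -8/222755 ≈ -3.5914e-5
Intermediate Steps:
D = -3227/8 (D = -1/8*3227 = -3227/8 ≈ -403.38)
f = 361309/8 (f = (-3227/8 - 277*(-2)**2) + 46675 = (-3227/8 - 277*4) + 46675 = (-3227/8 - 1*1108) + 46675 = (-3227/8 - 1108) + 46675 = -12091/8 + 46675 = 361309/8 ≈ 45164.)
1/(f + h) = 1/(361309/8 - 73008) = 1/(-222755/8) = -8/222755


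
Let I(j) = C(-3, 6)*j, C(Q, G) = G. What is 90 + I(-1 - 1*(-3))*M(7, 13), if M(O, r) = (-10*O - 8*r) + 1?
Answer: -1986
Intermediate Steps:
M(O, r) = 1 - 10*O - 8*r
I(j) = 6*j
90 + I(-1 - 1*(-3))*M(7, 13) = 90 + (6*(-1 - 1*(-3)))*(1 - 10*7 - 8*13) = 90 + (6*(-1 + 3))*(1 - 70 - 104) = 90 + (6*2)*(-173) = 90 + 12*(-173) = 90 - 2076 = -1986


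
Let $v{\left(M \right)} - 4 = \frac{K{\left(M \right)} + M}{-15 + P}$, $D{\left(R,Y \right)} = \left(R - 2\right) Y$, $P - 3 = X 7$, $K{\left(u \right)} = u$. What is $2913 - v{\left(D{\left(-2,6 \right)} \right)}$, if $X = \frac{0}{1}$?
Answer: $2905$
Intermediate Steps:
$X = 0$ ($X = 0 \cdot 1 = 0$)
$P = 3$ ($P = 3 + 0 \cdot 7 = 3 + 0 = 3$)
$D{\left(R,Y \right)} = Y \left(-2 + R\right)$ ($D{\left(R,Y \right)} = \left(-2 + R\right) Y = Y \left(-2 + R\right)$)
$v{\left(M \right)} = 4 - \frac{M}{6}$ ($v{\left(M \right)} = 4 + \frac{M + M}{-15 + 3} = 4 + \frac{2 M}{-12} = 4 + 2 M \left(- \frac{1}{12}\right) = 4 - \frac{M}{6}$)
$2913 - v{\left(D{\left(-2,6 \right)} \right)} = 2913 - \left(4 - \frac{6 \left(-2 - 2\right)}{6}\right) = 2913 - \left(4 - \frac{6 \left(-4\right)}{6}\right) = 2913 - \left(4 - -4\right) = 2913 - \left(4 + 4\right) = 2913 - 8 = 2905$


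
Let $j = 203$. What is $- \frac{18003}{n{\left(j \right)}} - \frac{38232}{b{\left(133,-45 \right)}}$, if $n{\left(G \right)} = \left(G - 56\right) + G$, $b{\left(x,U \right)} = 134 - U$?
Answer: $- \frac{16603737}{62650} \approx -265.02$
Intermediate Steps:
$n{\left(G \right)} = -56 + 2 G$ ($n{\left(G \right)} = \left(-56 + G\right) + G = -56 + 2 G$)
$- \frac{18003}{n{\left(j \right)}} - \frac{38232}{b{\left(133,-45 \right)}} = - \frac{18003}{-56 + 2 \cdot 203} - \frac{38232}{134 - -45} = - \frac{18003}{-56 + 406} - \frac{38232}{134 + 45} = - \frac{18003}{350} - \frac{38232}{179} = - \frac{16603737}{62650}$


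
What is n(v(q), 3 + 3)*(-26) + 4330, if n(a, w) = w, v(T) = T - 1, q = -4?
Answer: 4174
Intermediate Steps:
v(T) = -1 + T
n(v(q), 3 + 3)*(-26) + 4330 = (3 + 3)*(-26) + 4330 = 6*(-26) + 4330 = -156 + 4330 = 4174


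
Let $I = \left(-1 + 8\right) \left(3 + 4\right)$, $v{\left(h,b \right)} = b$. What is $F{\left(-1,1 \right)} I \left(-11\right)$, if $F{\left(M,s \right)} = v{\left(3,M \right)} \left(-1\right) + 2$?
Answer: $-1617$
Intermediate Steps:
$I = 49$ ($I = 7 \cdot 7 = 49$)
$F{\left(M,s \right)} = 2 - M$ ($F{\left(M,s \right)} = M \left(-1\right) + 2 = - M + 2 = 2 - M$)
$F{\left(-1,1 \right)} I \left(-11\right) = \left(2 - -1\right) 49 \left(-11\right) = \left(2 + 1\right) 49 \left(-11\right) = 3 \cdot 49 \left(-11\right) = 147 \left(-11\right) = -1617$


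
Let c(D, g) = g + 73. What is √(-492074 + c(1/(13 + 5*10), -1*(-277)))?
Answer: 6*I*√13659 ≈ 701.23*I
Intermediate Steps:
c(D, g) = 73 + g
√(-492074 + c(1/(13 + 5*10), -1*(-277))) = √(-492074 + (73 - 1*(-277))) = √(-492074 + (73 + 277)) = √(-492074 + 350) = √(-491724) = 6*I*√13659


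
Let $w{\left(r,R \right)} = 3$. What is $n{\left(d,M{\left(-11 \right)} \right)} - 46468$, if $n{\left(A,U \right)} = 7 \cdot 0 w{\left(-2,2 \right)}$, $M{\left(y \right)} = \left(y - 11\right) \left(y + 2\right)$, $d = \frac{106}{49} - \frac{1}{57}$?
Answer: $-46468$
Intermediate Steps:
$d = \frac{5993}{2793}$ ($d = 106 \cdot \frac{1}{49} - \frac{1}{57} = \frac{106}{49} - \frac{1}{57} = \frac{5993}{2793} \approx 2.1457$)
$M{\left(y \right)} = \left(-11 + y\right) \left(2 + y\right)$
$n{\left(A,U \right)} = 0$ ($n{\left(A,U \right)} = 7 \cdot 0 \cdot 3 = 7 \cdot 0 = 0$)
$n{\left(d,M{\left(-11 \right)} \right)} - 46468 = 0 - 46468 = -46468$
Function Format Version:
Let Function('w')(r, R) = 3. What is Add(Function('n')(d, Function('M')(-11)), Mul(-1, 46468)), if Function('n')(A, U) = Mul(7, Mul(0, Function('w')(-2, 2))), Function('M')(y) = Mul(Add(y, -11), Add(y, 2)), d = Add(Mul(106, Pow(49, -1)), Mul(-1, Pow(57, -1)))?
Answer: -46468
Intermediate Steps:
d = Rational(5993, 2793) (d = Add(Mul(106, Rational(1, 49)), Mul(-1, Rational(1, 57))) = Add(Rational(106, 49), Rational(-1, 57)) = Rational(5993, 2793) ≈ 2.1457)
Function('M')(y) = Mul(Add(-11, y), Add(2, y))
Function('n')(A, U) = 0 (Function('n')(A, U) = Mul(7, Mul(0, 3)) = Mul(7, 0) = 0)
Add(Function('n')(d, Function('M')(-11)), Mul(-1, 46468)) = Add(0, Mul(-1, 46468)) = Add(0, -46468) = -46468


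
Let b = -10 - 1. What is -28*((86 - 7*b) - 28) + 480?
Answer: -3300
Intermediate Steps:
b = -11
-28*((86 - 7*b) - 28) + 480 = -28*((86 - 7*(-11)) - 28) + 480 = -28*((86 + 77) - 28) + 480 = -28*(163 - 28) + 480 = -28*135 + 480 = -3780 + 480 = -3300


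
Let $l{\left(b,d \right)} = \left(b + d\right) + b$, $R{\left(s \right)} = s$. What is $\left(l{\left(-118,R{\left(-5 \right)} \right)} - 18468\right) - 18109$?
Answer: $-36818$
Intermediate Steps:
$l{\left(b,d \right)} = d + 2 b$
$\left(l{\left(-118,R{\left(-5 \right)} \right)} - 18468\right) - 18109 = \left(\left(-5 + 2 \left(-118\right)\right) - 18468\right) - 18109 = \left(\left(-5 - 236\right) - 18468\right) - 18109 = \left(-241 - 18468\right) - 18109 = -18709 - 18109 = -36818$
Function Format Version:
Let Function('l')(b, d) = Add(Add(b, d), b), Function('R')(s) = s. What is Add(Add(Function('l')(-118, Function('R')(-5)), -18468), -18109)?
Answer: -36818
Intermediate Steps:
Function('l')(b, d) = Add(d, Mul(2, b))
Add(Add(Function('l')(-118, Function('R')(-5)), -18468), -18109) = Add(Add(Add(-5, Mul(2, -118)), -18468), -18109) = Add(Add(Add(-5, -236), -18468), -18109) = Add(Add(-241, -18468), -18109) = Add(-18709, -18109) = -36818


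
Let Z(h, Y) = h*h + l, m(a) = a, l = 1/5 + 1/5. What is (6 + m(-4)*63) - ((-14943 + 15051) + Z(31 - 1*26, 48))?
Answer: -1897/5 ≈ -379.40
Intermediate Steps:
l = 2/5 (l = 1*(1/5) + 1*(1/5) = 1/5 + 1/5 = 2/5 ≈ 0.40000)
Z(h, Y) = 2/5 + h**2 (Z(h, Y) = h*h + 2/5 = h**2 + 2/5 = 2/5 + h**2)
(6 + m(-4)*63) - ((-14943 + 15051) + Z(31 - 1*26, 48)) = (6 - 4*63) - ((-14943 + 15051) + (2/5 + (31 - 1*26)**2)) = (6 - 252) - (108 + (2/5 + (31 - 26)**2)) = -246 - (108 + (2/5 + 5**2)) = -246 - (108 + (2/5 + 25)) = -246 - (108 + 127/5) = -246 - 1*667/5 = -246 - 667/5 = -1897/5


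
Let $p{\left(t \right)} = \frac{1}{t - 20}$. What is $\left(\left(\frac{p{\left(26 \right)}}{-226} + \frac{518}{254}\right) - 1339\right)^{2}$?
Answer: $\frac{53010821840305681}{29656972944} \approx 1.7875 \cdot 10^{6}$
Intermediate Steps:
$p{\left(t \right)} = \frac{1}{-20 + t}$
$\left(\left(\frac{p{\left(26 \right)}}{-226} + \frac{518}{254}\right) - 1339\right)^{2} = \left(\left(\frac{1}{\left(-20 + 26\right) \left(-226\right)} + \frac{518}{254}\right) - 1339\right)^{2} = \left(\left(\frac{1}{6} \left(- \frac{1}{226}\right) + 518 \cdot \frac{1}{254}\right) - 1339\right)^{2} = \left(\left(\frac{1}{6} \left(- \frac{1}{226}\right) + \frac{259}{127}\right) - 1339\right)^{2} = \left(\left(- \frac{1}{1356} + \frac{259}{127}\right) - 1339\right)^{2} = \left(\frac{351077}{172212} - 1339\right)^{2} = \left(- \frac{230240791}{172212}\right)^{2} = \frac{53010821840305681}{29656972944}$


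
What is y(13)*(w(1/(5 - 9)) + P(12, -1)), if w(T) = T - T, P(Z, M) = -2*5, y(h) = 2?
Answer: -20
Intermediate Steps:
P(Z, M) = -10
w(T) = 0
y(13)*(w(1/(5 - 9)) + P(12, -1)) = 2*(0 - 10) = 2*(-10) = -20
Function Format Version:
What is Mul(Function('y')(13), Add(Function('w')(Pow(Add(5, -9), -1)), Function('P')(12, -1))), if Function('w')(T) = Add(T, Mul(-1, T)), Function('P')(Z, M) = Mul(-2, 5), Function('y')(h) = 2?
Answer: -20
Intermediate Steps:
Function('P')(Z, M) = -10
Function('w')(T) = 0
Mul(Function('y')(13), Add(Function('w')(Pow(Add(5, -9), -1)), Function('P')(12, -1))) = Mul(2, Add(0, -10)) = Mul(2, -10) = -20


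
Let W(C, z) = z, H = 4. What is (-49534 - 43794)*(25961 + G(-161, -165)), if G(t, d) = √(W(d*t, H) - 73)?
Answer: -2422888208 - 93328*I*√69 ≈ -2.4229e+9 - 7.7524e+5*I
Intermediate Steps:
G(t, d) = I*√69 (G(t, d) = √(4 - 73) = √(-69) = I*√69)
(-49534 - 43794)*(25961 + G(-161, -165)) = (-49534 - 43794)*(25961 + I*√69) = -93328*(25961 + I*√69) = -2422888208 - 93328*I*√69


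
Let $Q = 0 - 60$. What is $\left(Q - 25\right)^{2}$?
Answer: $7225$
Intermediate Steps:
$Q = -60$ ($Q = 0 - 60 = -60$)
$\left(Q - 25\right)^{2} = \left(-60 - 25\right)^{2} = \left(-85\right)^{2} = 7225$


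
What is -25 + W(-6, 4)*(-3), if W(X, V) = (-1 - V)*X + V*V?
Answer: -163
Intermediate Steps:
W(X, V) = V² + X*(-1 - V) (W(X, V) = X*(-1 - V) + V² = V² + X*(-1 - V))
-25 + W(-6, 4)*(-3) = -25 + (4² - 1*(-6) - 1*4*(-6))*(-3) = -25 + (16 + 6 + 24)*(-3) = -25 + 46*(-3) = -25 - 138 = -163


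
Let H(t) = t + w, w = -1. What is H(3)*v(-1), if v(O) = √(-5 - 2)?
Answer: 2*I*√7 ≈ 5.2915*I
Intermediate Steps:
v(O) = I*√7 (v(O) = √(-7) = I*√7)
H(t) = -1 + t (H(t) = t - 1 = -1 + t)
H(3)*v(-1) = (-1 + 3)*(I*√7) = 2*(I*√7) = 2*I*√7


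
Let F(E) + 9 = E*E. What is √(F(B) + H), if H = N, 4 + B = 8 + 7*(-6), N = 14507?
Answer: √15942 ≈ 126.26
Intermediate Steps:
B = -38 (B = -4 + (8 + 7*(-6)) = -4 + (8 - 42) = -4 - 34 = -38)
F(E) = -9 + E² (F(E) = -9 + E*E = -9 + E²)
H = 14507
√(F(B) + H) = √((-9 + (-38)²) + 14507) = √((-9 + 1444) + 14507) = √(1435 + 14507) = √15942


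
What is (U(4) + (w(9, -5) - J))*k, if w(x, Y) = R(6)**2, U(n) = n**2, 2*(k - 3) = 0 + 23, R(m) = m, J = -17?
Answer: 2001/2 ≈ 1000.5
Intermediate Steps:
k = 29/2 (k = 3 + (0 + 23)/2 = 3 + (1/2)*23 = 3 + 23/2 = 29/2 ≈ 14.500)
w(x, Y) = 36 (w(x, Y) = 6**2 = 36)
(U(4) + (w(9, -5) - J))*k = (4**2 + (36 - 1*(-17)))*(29/2) = (16 + (36 + 17))*(29/2) = (16 + 53)*(29/2) = 69*(29/2) = 2001/2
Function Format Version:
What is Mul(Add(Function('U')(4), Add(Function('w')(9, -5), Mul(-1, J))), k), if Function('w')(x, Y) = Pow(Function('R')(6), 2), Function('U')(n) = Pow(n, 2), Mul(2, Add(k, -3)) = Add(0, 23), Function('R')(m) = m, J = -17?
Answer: Rational(2001, 2) ≈ 1000.5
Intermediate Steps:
k = Rational(29, 2) (k = Add(3, Mul(Rational(1, 2), Add(0, 23))) = Add(3, Mul(Rational(1, 2), 23)) = Add(3, Rational(23, 2)) = Rational(29, 2) ≈ 14.500)
Function('w')(x, Y) = 36 (Function('w')(x, Y) = Pow(6, 2) = 36)
Mul(Add(Function('U')(4), Add(Function('w')(9, -5), Mul(-1, J))), k) = Mul(Add(Pow(4, 2), Add(36, Mul(-1, -17))), Rational(29, 2)) = Mul(Add(16, Add(36, 17)), Rational(29, 2)) = Mul(Add(16, 53), Rational(29, 2)) = Mul(69, Rational(29, 2)) = Rational(2001, 2)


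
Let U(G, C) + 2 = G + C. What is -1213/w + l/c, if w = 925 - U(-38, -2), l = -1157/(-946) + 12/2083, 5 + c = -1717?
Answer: -4118331888509/3281255340132 ≈ -1.2551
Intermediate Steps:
U(G, C) = -2 + C + G (U(G, C) = -2 + (G + C) = -2 + (C + G) = -2 + C + G)
c = -1722 (c = -5 - 1717 = -1722)
l = 2421383/1970518 (l = -1157*(-1/946) + 12*(1/2083) = 1157/946 + 12/2083 = 2421383/1970518 ≈ 1.2288)
w = 967 (w = 925 - (-2 - 2 - 38) = 925 - 1*(-42) = 925 + 42 = 967)
-1213/w + l/c = -1213/967 + (2421383/1970518)/(-1722) = -1213*1/967 + (2421383/1970518)*(-1/1722) = -1213/967 - 2421383/3393231996 = -4118331888509/3281255340132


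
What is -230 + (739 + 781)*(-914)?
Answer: -1389510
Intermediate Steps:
-230 + (739 + 781)*(-914) = -230 + 1520*(-914) = -230 - 1389280 = -1389510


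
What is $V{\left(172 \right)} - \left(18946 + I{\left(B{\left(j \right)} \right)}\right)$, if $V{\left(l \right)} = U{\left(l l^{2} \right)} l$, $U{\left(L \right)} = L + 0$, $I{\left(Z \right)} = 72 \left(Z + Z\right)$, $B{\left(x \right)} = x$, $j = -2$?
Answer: $875194398$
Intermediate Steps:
$I{\left(Z \right)} = 144 Z$ ($I{\left(Z \right)} = 72 \cdot 2 Z = 144 Z$)
$U{\left(L \right)} = L$
$V{\left(l \right)} = l^{4}$ ($V{\left(l \right)} = l l^{2} l = l^{3} l = l^{4}$)
$V{\left(172 \right)} - \left(18946 + I{\left(B{\left(j \right)} \right)}\right) = 172^{4} - \left(18946 + 144 \left(-2\right)\right) = 875213056 - \left(18946 - 288\right) = 875213056 - 18658 = 875194398$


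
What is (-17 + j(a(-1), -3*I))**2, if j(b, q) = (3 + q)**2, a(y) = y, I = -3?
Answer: 16129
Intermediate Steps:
(-17 + j(a(-1), -3*I))**2 = (-17 + (3 - 3*(-3))**2)**2 = (-17 + (3 + 9)**2)**2 = (-17 + 12**2)**2 = (-17 + 144)**2 = 127**2 = 16129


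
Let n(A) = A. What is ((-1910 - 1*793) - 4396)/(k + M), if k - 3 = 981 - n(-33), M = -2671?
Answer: 7099/1654 ≈ 4.2920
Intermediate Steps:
k = 1017 (k = 3 + (981 - 1*(-33)) = 3 + (981 + 33) = 3 + 1014 = 1017)
((-1910 - 1*793) - 4396)/(k + M) = ((-1910 - 1*793) - 4396)/(1017 - 2671) = ((-1910 - 793) - 4396)/(-1654) = (-2703 - 4396)*(-1/1654) = -7099*(-1/1654) = 7099/1654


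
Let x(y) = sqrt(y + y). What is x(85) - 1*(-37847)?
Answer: 37847 + sqrt(170) ≈ 37860.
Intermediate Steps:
x(y) = sqrt(2)*sqrt(y) (x(y) = sqrt(2*y) = sqrt(2)*sqrt(y))
x(85) - 1*(-37847) = sqrt(2)*sqrt(85) - 1*(-37847) = sqrt(170) + 37847 = 37847 + sqrt(170)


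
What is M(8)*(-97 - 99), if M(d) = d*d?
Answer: -12544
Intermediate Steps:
M(d) = d²
M(8)*(-97 - 99) = 8²*(-97 - 99) = 64*(-196) = -12544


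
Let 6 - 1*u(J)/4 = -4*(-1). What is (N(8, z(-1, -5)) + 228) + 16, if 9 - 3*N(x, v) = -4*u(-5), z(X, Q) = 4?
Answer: 773/3 ≈ 257.67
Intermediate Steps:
u(J) = 8 (u(J) = 24 - (-16)*(-1) = 24 - 4*4 = 24 - 16 = 8)
N(x, v) = 41/3 (N(x, v) = 3 - (-4)*8/3 = 3 - 1/3*(-32) = 3 + 32/3 = 41/3)
(N(8, z(-1, -5)) + 228) + 16 = (41/3 + 228) + 16 = 725/3 + 16 = 773/3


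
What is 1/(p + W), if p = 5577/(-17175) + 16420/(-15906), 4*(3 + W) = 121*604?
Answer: 45530925/831697151023 ≈ 5.4745e-5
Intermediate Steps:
W = 18268 (W = -3 + (121*604)/4 = -3 + (¼)*73084 = -3 + 18271 = 18268)
p = -61786877/45530925 (p = 5577*(-1/17175) + 16420*(-1/15906) = -1859/5725 - 8210/7953 = -61786877/45530925 ≈ -1.3570)
1/(p + W) = 1/(-61786877/45530925 + 18268) = 1/(831697151023/45530925) = 45530925/831697151023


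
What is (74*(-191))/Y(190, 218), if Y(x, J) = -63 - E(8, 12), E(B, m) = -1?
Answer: 7067/31 ≈ 227.97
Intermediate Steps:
Y(x, J) = -62 (Y(x, J) = -63 - 1*(-1) = -63 + 1 = -62)
(74*(-191))/Y(190, 218) = (74*(-191))/(-62) = -14134*(-1/62) = 7067/31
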